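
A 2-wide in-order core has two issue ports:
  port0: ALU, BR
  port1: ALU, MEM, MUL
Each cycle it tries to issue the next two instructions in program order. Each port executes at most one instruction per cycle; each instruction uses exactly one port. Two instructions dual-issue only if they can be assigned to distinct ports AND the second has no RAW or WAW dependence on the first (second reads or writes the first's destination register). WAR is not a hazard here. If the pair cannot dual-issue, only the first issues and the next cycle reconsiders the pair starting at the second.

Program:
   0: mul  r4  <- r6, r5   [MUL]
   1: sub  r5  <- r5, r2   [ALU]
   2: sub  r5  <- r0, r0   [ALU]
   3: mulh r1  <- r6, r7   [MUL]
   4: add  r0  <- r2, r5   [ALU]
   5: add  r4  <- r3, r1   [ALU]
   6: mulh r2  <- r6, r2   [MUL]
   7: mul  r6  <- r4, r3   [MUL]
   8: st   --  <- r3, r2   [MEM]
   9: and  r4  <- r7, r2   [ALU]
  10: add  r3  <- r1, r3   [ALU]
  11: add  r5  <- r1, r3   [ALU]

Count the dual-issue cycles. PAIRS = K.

  cy0 -> i0,i1 (mul+sub) 2-wide
  cy1 -> i2,i3 (sub+mulh) 2-wide
  cy2 -> i4,i5 (add+add) 2-wide
  cy3 -> i6 (mulh) no-port MUL/MUL
  cy4 -> i7 (mul) no-port MUL/MEM
  cy5 -> i8,i9 (st+and) 2-wide
  cy6 -> i10 (add) RAW r3
  cy7 -> i11 (add) tail

PAIRS = 4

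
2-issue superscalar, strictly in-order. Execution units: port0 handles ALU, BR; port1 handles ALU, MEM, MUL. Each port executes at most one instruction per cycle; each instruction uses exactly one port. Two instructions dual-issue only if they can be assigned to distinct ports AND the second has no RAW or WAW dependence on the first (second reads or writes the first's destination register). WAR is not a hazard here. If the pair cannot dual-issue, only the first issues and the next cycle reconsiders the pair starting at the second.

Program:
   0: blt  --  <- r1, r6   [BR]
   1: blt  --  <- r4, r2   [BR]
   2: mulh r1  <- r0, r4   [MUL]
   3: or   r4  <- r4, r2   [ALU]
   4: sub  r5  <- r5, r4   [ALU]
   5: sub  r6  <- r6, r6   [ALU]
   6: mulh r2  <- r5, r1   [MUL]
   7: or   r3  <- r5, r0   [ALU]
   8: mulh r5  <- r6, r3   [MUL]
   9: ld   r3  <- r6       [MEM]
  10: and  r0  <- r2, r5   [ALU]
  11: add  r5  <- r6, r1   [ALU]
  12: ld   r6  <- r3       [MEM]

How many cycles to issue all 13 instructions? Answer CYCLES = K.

t=0 i0:blt.BR ; no-port BR/BR
t=1 i1/i2:blt.BR;mulh.MUL ; dual
t=2 i3:or.ALU ; RAW r4
t=3 i4/i5:sub.ALU;sub.ALU ; dual
t=4 i6/i7:mulh.MUL;or.ALU ; dual
t=5 i8:mulh.MUL ; no-port MUL/MEM
t=6 i9/i10:ld.MEM;and.ALU ; dual
t=7 i11/i12:add.ALU;ld.MEM ; dual

CYCLES = 8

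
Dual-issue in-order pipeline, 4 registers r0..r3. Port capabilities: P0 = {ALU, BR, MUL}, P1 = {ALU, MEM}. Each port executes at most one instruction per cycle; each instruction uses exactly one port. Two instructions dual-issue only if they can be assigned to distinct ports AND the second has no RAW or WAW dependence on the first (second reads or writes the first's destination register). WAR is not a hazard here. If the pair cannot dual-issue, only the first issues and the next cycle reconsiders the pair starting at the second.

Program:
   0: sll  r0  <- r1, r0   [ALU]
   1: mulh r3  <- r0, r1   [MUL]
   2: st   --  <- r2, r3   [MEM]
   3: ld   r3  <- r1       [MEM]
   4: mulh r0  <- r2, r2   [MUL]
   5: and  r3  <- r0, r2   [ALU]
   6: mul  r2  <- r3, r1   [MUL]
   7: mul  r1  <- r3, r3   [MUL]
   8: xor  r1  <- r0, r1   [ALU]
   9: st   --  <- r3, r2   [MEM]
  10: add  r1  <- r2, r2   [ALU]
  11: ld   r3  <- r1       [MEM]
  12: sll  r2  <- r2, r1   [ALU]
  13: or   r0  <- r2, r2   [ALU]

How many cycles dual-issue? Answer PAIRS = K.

PAIRS = 3

[0] i0  sll.ALU  -- RAW r0
[1] i1  mulh.MUL  -- RAW r3
[2] i2  st.MEM  -- no-port MEM/MEM
[3] i3&i4  ld.MEM;mulh.MUL  -- pair
[4] i5  and.ALU  -- RAW r3
[5] i6  mul.MUL  -- no-port MUL/MUL
[6] i7  mul.MUL  -- RAW+WAW r1
[7] i8&i9  xor.ALU;st.MEM  -- pair
[8] i10  add.ALU  -- RAW r1
[9] i11&i12  ld.MEM;sll.ALU  -- pair
[10] i13  or.ALU  -- tail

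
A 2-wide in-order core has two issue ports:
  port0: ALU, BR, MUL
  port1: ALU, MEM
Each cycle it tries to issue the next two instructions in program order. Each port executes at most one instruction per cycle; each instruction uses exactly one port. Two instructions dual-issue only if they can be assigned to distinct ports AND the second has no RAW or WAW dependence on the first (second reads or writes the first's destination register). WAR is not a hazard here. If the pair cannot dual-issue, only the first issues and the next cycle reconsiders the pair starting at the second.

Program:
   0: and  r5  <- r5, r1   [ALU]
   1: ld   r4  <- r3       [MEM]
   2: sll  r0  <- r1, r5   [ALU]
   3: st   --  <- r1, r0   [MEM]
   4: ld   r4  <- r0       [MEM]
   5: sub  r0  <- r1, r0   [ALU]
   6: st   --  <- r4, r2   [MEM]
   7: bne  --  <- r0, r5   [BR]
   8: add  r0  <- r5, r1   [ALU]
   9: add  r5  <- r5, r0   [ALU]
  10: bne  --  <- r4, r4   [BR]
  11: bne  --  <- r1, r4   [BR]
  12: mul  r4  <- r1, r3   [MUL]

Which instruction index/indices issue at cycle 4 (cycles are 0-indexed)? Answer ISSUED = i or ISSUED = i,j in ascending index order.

ISSUED = 6,7

  cy0 -> i0+i1 (and.ALU/ld.MEM) pair
  cy1 -> i2 (sll.ALU) RAW r0
  cy2 -> i3 (st.MEM) no-port MEM/MEM
  cy3 -> i4+i5 (ld.MEM/sub.ALU) pair
  cy4 -> i6+i7 (st.MEM/bne.BR) pair
  cy5 -> i8 (add.ALU) RAW r0
  cy6 -> i9+i10 (add.ALU/bne.BR) pair
  cy7 -> i11 (bne.BR) no-port BR/MUL
  cy8 -> i12 (mul.MUL) tail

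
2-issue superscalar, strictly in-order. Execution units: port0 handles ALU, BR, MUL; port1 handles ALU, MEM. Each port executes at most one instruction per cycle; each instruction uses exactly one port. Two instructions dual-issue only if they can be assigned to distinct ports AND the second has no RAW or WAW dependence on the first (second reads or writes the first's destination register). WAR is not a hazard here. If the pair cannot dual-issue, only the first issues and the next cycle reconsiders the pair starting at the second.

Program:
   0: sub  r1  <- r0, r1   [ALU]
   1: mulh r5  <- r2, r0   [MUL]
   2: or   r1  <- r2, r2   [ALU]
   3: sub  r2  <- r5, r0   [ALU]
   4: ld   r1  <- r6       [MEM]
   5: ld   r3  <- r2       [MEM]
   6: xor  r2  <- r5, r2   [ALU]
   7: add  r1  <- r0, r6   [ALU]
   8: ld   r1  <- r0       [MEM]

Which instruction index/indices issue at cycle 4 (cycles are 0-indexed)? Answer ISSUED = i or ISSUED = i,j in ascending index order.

t=0 i0/i1:sub.ALU+mulh.MUL ; dual
t=1 i2/i3:or.ALU+sub.ALU ; dual
t=2 i4:ld.MEM ; no-port MEM/MEM
t=3 i5/i6:ld.MEM+xor.ALU ; dual
t=4 i7:add.ALU ; WAW r1
t=5 i8:ld.MEM ; tail

ISSUED = 7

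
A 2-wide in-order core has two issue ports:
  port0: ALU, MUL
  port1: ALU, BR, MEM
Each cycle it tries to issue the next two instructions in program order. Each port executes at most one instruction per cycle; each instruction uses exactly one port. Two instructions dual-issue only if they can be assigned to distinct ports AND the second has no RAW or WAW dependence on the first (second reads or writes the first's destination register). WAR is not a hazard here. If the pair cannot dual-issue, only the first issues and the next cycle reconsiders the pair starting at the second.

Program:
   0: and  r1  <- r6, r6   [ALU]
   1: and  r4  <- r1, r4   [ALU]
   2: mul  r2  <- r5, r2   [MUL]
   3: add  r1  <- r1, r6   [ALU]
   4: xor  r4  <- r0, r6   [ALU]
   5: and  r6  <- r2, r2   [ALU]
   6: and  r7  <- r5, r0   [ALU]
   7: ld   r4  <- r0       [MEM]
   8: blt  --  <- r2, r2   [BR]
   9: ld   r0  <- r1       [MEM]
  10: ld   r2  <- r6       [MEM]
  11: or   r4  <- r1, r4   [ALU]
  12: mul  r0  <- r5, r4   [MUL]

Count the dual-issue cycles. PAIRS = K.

c0: i0 and.ALU  RAW r1
c1: i1/i2 and.ALU;mul.MUL  dual
c2: i3/i4 add.ALU;xor.ALU  dual
c3: i5/i6 and.ALU;and.ALU  dual
c4: i7 ld.MEM  no-port MEM/BR
c5: i8 blt.BR  no-port BR/MEM
c6: i9 ld.MEM  no-port MEM/MEM
c7: i10/i11 ld.MEM;or.ALU  dual
c8: i12 mul.MUL  tail

PAIRS = 4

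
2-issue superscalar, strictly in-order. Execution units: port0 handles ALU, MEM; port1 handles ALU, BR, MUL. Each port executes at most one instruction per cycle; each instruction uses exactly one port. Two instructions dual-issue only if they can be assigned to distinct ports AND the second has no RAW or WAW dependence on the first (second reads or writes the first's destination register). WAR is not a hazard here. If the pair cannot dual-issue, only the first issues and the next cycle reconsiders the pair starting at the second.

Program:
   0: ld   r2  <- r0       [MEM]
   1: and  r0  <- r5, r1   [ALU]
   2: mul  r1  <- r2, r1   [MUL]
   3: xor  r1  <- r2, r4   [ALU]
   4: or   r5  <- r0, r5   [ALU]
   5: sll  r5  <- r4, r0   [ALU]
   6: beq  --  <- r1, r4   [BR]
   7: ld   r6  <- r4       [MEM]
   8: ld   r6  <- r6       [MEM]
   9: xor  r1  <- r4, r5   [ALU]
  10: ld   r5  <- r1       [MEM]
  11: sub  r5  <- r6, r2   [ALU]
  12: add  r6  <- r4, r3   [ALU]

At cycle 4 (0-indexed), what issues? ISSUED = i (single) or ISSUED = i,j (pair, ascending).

ISSUED = 7

[0] i0+i1  ld+and  -- 2-wide
[1] i2  mul  -- WAW r1
[2] i3+i4  xor+or  -- 2-wide
[3] i5+i6  sll+beq  -- 2-wide
[4] i7  ld  -- no-port MEM/MEM
[5] i8+i9  ld+xor  -- 2-wide
[6] i10  ld  -- WAW r5
[7] i11+i12  sub+add  -- 2-wide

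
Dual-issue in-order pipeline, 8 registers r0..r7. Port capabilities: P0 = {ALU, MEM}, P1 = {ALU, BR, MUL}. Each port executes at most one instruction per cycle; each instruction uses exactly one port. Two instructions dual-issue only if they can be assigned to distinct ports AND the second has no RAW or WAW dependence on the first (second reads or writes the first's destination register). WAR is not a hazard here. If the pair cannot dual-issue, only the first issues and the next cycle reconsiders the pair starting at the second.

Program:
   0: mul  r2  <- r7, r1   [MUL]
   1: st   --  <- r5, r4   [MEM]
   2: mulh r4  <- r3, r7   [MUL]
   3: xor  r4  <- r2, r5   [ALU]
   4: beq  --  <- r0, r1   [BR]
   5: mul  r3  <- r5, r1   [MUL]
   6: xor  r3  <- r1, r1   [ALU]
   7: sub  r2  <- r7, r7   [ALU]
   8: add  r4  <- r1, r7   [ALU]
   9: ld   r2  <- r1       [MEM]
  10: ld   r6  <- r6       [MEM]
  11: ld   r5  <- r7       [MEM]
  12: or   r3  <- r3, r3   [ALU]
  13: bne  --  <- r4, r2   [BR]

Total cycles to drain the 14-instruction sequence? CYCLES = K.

CYCLES = 9

#0 head=0: mul.MUL+st.MEM i0/i1 pair
#1 head=2: mulh.MUL i2 WAW r4
#2 head=3: xor.ALU+beq.BR i3/i4 pair
#3 head=5: mul.MUL i5 WAW r3
#4 head=6: xor.ALU+sub.ALU i6/i7 pair
#5 head=8: add.ALU+ld.MEM i8/i9 pair
#6 head=10: ld.MEM i10 no-port MEM/MEM
#7 head=11: ld.MEM+or.ALU i11/i12 pair
#8 head=13: bne.BR i13 tail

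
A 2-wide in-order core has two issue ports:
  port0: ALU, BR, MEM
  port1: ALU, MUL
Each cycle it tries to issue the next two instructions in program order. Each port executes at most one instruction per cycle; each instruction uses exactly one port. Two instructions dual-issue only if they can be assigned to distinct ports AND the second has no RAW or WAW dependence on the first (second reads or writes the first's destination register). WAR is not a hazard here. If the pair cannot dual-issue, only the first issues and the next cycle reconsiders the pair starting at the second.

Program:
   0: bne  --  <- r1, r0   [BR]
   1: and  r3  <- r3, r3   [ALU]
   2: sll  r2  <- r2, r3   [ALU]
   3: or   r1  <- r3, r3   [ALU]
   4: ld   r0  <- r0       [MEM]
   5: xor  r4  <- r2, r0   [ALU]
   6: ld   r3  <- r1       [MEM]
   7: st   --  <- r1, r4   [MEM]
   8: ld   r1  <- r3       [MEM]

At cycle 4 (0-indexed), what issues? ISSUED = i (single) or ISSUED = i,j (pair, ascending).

ISSUED = 7

c0: i0&i1 bne.BR;and.ALU  dual
c1: i2&i3 sll.ALU;or.ALU  dual
c2: i4 ld.MEM  RAW r0
c3: i5&i6 xor.ALU;ld.MEM  dual
c4: i7 st.MEM  no-port MEM/MEM
c5: i8 ld.MEM  tail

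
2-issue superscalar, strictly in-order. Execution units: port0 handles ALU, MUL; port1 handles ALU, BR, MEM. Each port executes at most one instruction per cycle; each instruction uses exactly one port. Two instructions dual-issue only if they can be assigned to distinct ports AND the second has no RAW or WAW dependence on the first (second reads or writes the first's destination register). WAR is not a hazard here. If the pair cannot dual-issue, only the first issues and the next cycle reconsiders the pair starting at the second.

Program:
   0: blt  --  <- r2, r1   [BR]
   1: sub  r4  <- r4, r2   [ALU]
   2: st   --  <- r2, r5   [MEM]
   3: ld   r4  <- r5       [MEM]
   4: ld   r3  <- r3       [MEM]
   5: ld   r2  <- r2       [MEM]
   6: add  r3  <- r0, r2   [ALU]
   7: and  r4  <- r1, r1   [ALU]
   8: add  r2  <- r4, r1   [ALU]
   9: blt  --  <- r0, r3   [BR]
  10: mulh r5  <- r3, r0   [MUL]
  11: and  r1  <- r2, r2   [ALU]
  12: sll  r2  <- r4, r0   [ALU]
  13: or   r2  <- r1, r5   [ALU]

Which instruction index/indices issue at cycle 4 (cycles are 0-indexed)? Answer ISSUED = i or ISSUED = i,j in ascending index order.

ISSUED = 5

c0: i0/i1 blt;sub  2-wide
c1: i2 st  no-port MEM/MEM
c2: i3 ld  no-port MEM/MEM
c3: i4 ld  no-port MEM/MEM
c4: i5 ld  RAW r2
c5: i6/i7 add;and  2-wide
c6: i8/i9 add;blt  2-wide
c7: i10/i11 mulh;and  2-wide
c8: i12 sll  WAW r2
c9: i13 or  tail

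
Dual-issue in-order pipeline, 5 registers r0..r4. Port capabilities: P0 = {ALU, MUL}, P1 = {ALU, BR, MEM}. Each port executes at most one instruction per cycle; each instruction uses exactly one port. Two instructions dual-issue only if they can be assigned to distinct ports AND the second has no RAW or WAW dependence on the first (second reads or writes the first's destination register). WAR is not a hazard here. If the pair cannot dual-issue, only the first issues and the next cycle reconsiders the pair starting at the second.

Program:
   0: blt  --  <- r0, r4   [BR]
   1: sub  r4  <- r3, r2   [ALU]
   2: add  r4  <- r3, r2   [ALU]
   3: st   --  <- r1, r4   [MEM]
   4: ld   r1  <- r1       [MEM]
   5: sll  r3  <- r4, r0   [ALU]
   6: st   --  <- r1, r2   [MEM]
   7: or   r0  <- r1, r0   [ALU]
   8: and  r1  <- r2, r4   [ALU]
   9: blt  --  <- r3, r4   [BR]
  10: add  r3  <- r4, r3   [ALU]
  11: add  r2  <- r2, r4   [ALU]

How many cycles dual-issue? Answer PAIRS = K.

#0 head=0: blt;sub i0&i1 pair
#1 head=2: add i2 RAW r4
#2 head=3: st i3 no-port MEM/MEM
#3 head=4: ld;sll i4&i5 pair
#4 head=6: st;or i6&i7 pair
#5 head=8: and;blt i8&i9 pair
#6 head=10: add;add i10&i11 pair

PAIRS = 5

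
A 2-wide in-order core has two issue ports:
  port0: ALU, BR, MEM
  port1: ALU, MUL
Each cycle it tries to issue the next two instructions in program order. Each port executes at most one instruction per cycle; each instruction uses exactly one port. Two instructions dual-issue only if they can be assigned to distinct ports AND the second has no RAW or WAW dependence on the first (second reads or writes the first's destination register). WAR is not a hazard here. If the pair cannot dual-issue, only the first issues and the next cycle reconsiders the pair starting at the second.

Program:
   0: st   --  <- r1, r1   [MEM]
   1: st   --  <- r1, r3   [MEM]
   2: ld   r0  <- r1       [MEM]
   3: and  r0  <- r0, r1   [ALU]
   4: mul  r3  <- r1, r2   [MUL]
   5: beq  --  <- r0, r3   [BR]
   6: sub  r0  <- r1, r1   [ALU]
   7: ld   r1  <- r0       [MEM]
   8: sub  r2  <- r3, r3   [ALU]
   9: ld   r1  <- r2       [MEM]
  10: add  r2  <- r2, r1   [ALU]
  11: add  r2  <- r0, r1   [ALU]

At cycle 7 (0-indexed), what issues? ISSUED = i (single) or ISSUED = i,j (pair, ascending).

ISSUED = 10

c0: i0 st.MEM  no-port MEM/MEM
c1: i1 st.MEM  no-port MEM/MEM
c2: i2 ld.MEM  RAW+WAW r0
c3: i3/i4 and.ALU;mul.MUL  pair
c4: i5/i6 beq.BR;sub.ALU  pair
c5: i7/i8 ld.MEM;sub.ALU  pair
c6: i9 ld.MEM  RAW r1
c7: i10 add.ALU  WAW r2
c8: i11 add.ALU  tail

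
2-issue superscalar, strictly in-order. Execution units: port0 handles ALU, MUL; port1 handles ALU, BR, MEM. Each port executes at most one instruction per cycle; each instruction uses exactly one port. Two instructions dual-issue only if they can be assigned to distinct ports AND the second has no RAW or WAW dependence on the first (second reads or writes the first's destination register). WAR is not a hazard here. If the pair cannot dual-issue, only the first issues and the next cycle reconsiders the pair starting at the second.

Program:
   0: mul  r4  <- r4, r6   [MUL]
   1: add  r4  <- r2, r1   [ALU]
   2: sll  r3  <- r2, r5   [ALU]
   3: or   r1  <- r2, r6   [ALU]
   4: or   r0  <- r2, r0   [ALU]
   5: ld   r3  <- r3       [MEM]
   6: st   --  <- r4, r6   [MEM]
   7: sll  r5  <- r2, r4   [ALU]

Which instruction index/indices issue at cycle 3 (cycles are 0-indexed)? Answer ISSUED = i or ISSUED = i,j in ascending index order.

ISSUED = 5

#0 head=0: mul i0 WAW r4
#1 head=1: add sll i1&i2 pair
#2 head=3: or or i3&i4 pair
#3 head=5: ld i5 no-port MEM/MEM
#4 head=6: st sll i6&i7 pair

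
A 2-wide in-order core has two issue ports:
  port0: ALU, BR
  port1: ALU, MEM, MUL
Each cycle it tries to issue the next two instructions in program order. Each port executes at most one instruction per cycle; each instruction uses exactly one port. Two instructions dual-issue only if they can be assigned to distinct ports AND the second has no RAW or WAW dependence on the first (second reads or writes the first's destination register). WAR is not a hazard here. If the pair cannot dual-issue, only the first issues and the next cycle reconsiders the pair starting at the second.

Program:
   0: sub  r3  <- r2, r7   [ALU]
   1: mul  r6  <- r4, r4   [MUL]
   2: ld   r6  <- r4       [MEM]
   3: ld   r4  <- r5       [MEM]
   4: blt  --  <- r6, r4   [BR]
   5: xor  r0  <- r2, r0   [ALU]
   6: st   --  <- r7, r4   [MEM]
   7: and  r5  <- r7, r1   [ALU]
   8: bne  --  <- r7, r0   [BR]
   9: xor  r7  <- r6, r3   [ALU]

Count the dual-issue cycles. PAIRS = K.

PAIRS = 4

t=0 i0,i1:sub+mul ; pair
t=1 i2:ld ; no-port MEM/MEM
t=2 i3:ld ; RAW r4
t=3 i4,i5:blt+xor ; pair
t=4 i6,i7:st+and ; pair
t=5 i8,i9:bne+xor ; pair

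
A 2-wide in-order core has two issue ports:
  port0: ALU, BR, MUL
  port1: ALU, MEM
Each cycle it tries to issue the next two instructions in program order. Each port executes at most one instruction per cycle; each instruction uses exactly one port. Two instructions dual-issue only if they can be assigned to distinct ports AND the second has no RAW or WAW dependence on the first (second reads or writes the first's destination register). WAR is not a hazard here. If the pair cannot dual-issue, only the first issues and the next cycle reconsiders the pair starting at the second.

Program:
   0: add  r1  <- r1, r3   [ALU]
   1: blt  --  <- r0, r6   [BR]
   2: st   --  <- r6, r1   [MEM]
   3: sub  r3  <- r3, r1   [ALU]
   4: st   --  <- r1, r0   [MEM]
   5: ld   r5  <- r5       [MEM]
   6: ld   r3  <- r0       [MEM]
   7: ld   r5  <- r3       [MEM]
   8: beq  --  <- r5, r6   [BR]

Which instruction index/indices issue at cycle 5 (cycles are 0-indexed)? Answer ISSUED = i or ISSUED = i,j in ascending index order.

  cy0 -> i0&i1 (add/blt) 2-wide
  cy1 -> i2&i3 (st/sub) 2-wide
  cy2 -> i4 (st) no-port MEM/MEM
  cy3 -> i5 (ld) no-port MEM/MEM
  cy4 -> i6 (ld) no-port MEM/MEM
  cy5 -> i7 (ld) RAW r5
  cy6 -> i8 (beq) tail

ISSUED = 7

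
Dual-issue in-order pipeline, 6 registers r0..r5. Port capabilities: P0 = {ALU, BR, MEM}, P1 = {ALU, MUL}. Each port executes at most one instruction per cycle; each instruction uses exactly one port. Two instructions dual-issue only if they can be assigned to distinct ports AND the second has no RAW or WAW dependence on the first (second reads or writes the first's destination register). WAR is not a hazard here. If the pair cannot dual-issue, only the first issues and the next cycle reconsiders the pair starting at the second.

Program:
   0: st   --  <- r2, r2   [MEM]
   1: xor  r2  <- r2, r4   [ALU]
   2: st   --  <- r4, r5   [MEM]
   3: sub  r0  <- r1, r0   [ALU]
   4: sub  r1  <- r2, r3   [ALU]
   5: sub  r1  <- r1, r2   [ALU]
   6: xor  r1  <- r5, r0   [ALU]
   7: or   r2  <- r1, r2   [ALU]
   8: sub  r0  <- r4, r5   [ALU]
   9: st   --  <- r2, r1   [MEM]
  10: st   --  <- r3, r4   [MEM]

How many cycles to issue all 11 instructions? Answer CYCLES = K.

0. st.MEM+xor.ALU @i0+i1  | dual
1. st.MEM+sub.ALU @i2+i3  | dual
2. sub.ALU @i4  | RAW+WAW r1
3. sub.ALU @i5  | WAW r1
4. xor.ALU @i6  | RAW r1
5. or.ALU+sub.ALU @i7+i8  | dual
6. st.MEM @i9  | no-port MEM/MEM
7. st.MEM @i10  | tail

CYCLES = 8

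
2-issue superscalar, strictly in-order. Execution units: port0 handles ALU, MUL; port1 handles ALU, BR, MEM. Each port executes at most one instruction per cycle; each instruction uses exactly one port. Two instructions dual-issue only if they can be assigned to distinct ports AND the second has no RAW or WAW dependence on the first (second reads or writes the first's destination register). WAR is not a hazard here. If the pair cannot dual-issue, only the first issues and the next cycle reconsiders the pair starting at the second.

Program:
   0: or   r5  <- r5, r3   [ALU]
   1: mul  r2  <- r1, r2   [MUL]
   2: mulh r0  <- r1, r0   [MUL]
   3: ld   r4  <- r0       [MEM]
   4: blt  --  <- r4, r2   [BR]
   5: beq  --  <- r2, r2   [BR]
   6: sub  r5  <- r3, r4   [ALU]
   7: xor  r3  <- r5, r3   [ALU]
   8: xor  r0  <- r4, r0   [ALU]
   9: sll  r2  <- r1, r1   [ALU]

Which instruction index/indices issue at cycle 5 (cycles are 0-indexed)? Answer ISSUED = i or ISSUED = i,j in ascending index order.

#0 head=0: or.ALU/mul.MUL i0&i1 dual
#1 head=2: mulh.MUL i2 RAW r0
#2 head=3: ld.MEM i3 no-port MEM/BR
#3 head=4: blt.BR i4 no-port BR/BR
#4 head=5: beq.BR/sub.ALU i5&i6 dual
#5 head=7: xor.ALU/xor.ALU i7&i8 dual
#6 head=9: sll.ALU i9 tail

ISSUED = 7,8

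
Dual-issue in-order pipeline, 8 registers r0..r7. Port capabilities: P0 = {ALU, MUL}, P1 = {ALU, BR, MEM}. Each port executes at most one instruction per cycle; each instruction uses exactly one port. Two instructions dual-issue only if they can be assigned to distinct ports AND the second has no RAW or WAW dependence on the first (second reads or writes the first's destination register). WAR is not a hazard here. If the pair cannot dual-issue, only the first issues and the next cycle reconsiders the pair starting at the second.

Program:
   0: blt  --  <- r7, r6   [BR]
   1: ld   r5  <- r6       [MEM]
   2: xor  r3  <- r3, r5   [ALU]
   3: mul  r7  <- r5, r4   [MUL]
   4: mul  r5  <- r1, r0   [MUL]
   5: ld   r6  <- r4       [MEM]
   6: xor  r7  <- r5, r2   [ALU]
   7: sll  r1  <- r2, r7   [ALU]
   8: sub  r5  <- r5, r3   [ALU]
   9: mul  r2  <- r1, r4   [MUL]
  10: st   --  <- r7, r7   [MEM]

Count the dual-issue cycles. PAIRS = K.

PAIRS = 4

0. blt @i0  | no-port BR/MEM
1. ld @i1  | RAW r5
2. xor+mul @i2,i3  | pair
3. mul+ld @i4,i5  | pair
4. xor @i6  | RAW r7
5. sll+sub @i7,i8  | pair
6. mul+st @i9,i10  | pair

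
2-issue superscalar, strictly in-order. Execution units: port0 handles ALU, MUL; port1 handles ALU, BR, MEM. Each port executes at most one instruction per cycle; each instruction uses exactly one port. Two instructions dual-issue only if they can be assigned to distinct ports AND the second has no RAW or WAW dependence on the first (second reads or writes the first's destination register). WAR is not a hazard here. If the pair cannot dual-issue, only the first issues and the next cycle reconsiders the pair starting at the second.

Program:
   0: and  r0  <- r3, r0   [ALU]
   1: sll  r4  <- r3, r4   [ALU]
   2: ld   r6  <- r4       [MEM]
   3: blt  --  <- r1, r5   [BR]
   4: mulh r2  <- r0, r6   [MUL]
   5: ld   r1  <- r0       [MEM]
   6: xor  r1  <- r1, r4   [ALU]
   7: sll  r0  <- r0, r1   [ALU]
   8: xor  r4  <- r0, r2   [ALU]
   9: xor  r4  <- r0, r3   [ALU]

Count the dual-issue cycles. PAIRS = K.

PAIRS = 2

0. and+sll @i0&i1  | 2-wide
1. ld @i2  | no-port MEM/BR
2. blt+mulh @i3&i4  | 2-wide
3. ld @i5  | RAW+WAW r1
4. xor @i6  | RAW r1
5. sll @i7  | RAW r0
6. xor @i8  | WAW r4
7. xor @i9  | tail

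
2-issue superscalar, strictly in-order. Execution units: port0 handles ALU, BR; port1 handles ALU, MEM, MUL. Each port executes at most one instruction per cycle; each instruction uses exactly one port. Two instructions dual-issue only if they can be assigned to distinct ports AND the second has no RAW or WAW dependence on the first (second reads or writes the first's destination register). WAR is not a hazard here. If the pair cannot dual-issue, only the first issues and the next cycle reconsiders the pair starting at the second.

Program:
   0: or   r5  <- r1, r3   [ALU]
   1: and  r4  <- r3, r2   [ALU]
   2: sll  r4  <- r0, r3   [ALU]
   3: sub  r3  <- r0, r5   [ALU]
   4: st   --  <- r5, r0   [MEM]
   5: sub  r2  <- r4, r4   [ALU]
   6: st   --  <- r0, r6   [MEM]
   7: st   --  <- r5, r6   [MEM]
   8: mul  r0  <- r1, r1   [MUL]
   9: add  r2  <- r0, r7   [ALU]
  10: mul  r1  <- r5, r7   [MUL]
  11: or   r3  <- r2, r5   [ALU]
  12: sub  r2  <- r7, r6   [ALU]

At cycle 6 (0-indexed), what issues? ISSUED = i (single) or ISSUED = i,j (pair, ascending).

[0] i0,i1  or.ALU+and.ALU  -- 2-wide
[1] i2,i3  sll.ALU+sub.ALU  -- 2-wide
[2] i4,i5  st.MEM+sub.ALU  -- 2-wide
[3] i6  st.MEM  -- no-port MEM/MEM
[4] i7  st.MEM  -- no-port MEM/MUL
[5] i8  mul.MUL  -- RAW r0
[6] i9,i10  add.ALU+mul.MUL  -- 2-wide
[7] i11,i12  or.ALU+sub.ALU  -- 2-wide

ISSUED = 9,10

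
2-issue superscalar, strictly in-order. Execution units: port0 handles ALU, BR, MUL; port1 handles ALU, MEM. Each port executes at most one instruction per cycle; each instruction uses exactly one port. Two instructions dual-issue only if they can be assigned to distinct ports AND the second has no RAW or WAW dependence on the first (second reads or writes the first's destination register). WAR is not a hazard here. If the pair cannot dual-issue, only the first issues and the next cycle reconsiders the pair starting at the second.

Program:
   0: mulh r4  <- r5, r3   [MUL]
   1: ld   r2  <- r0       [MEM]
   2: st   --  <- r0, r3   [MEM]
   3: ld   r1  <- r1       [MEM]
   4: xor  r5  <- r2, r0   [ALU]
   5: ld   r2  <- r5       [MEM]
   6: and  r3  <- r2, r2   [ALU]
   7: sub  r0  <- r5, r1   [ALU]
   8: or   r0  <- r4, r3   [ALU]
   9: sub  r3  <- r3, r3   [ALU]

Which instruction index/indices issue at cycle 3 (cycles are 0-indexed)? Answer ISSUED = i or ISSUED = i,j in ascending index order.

c0: i0&i1 mulh.MUL+ld.MEM  dual
c1: i2 st.MEM  no-port MEM/MEM
c2: i3&i4 ld.MEM+xor.ALU  dual
c3: i5 ld.MEM  RAW r2
c4: i6&i7 and.ALU+sub.ALU  dual
c5: i8&i9 or.ALU+sub.ALU  dual

ISSUED = 5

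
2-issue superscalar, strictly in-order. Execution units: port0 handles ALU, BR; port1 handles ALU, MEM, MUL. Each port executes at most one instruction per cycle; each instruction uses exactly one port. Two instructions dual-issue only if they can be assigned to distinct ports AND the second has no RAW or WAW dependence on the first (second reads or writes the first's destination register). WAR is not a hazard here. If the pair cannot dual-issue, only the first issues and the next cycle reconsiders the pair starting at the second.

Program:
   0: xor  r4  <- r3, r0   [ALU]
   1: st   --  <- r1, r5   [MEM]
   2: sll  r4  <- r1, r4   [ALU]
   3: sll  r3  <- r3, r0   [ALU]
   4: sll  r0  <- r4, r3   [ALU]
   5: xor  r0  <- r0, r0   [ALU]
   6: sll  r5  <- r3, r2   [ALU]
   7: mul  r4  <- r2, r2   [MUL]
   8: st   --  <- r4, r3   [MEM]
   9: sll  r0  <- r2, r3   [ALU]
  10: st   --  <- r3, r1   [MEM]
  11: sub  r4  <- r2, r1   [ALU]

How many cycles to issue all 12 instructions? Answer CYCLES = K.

#0 head=0: xor;st i0,i1 pair
#1 head=2: sll;sll i2,i3 pair
#2 head=4: sll i4 RAW+WAW r0
#3 head=5: xor;sll i5,i6 pair
#4 head=7: mul i7 no-port MUL/MEM
#5 head=8: st;sll i8,i9 pair
#6 head=10: st;sub i10,i11 pair

CYCLES = 7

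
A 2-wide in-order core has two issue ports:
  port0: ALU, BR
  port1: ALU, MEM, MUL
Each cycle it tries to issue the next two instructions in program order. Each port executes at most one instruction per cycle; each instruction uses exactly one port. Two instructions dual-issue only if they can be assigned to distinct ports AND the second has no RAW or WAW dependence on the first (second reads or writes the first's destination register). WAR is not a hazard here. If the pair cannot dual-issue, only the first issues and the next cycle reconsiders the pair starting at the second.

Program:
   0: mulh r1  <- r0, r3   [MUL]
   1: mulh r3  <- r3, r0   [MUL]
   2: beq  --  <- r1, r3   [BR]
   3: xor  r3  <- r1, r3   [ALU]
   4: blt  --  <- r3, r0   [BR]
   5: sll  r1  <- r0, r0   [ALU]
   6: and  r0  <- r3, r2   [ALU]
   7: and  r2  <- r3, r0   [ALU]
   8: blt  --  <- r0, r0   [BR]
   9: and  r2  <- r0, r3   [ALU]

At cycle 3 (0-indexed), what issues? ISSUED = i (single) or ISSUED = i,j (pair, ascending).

ISSUED = 4,5

c0: i0 mulh  no-port MUL/MUL
c1: i1 mulh  RAW r3
c2: i2,i3 beq;xor  2-wide
c3: i4,i5 blt;sll  2-wide
c4: i6 and  RAW r0
c5: i7,i8 and;blt  2-wide
c6: i9 and  tail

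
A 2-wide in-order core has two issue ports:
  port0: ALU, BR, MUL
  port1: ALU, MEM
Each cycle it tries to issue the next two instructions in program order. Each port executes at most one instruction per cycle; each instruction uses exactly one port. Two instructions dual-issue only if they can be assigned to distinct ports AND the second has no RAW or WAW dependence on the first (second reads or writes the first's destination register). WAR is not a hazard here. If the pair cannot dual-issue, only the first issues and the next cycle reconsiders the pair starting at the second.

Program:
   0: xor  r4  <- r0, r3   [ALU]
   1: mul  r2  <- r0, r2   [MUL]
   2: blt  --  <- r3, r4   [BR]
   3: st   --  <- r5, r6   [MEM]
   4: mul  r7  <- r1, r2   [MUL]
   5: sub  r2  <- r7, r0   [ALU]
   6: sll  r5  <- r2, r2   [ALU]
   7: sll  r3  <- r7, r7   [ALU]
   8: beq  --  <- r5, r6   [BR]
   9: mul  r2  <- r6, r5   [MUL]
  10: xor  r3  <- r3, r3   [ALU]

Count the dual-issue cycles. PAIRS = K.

PAIRS = 4

c0: i0+i1 xor.ALU;mul.MUL  dual
c1: i2+i3 blt.BR;st.MEM  dual
c2: i4 mul.MUL  RAW r7
c3: i5 sub.ALU  RAW r2
c4: i6+i7 sll.ALU;sll.ALU  dual
c5: i8 beq.BR  no-port BR/MUL
c6: i9+i10 mul.MUL;xor.ALU  dual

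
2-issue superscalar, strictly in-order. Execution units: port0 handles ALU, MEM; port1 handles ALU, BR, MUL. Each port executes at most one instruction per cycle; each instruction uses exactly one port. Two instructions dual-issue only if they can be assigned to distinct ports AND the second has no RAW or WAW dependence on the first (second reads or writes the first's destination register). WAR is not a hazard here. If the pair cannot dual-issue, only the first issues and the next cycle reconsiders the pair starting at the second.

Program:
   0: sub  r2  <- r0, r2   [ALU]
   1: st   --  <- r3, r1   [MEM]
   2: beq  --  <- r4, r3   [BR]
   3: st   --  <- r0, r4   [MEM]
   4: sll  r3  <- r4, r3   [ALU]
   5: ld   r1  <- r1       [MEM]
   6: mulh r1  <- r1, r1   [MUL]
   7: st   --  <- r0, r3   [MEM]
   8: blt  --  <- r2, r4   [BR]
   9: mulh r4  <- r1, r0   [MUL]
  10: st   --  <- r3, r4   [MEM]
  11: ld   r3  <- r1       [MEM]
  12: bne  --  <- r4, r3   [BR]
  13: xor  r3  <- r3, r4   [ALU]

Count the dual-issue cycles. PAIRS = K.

c0: i0,i1 sub;st  pair
c1: i2,i3 beq;st  pair
c2: i4,i5 sll;ld  pair
c3: i6,i7 mulh;st  pair
c4: i8 blt  no-port BR/MUL
c5: i9 mulh  RAW r4
c6: i10 st  no-port MEM/MEM
c7: i11 ld  RAW r3
c8: i12,i13 bne;xor  pair

PAIRS = 5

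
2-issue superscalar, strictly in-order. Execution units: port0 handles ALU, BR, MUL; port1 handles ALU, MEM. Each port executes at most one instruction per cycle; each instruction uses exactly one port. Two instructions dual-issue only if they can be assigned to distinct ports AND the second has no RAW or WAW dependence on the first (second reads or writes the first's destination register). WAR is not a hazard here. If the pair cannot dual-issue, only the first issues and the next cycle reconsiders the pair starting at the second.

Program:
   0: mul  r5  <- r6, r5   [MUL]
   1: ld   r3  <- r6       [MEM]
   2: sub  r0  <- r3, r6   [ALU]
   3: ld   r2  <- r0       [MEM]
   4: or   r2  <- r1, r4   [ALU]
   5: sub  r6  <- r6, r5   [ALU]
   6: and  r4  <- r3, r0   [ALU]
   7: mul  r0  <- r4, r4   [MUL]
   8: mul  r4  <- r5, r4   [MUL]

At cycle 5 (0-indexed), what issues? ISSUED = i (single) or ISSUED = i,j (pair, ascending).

[0] i0&i1  mul.MUL;ld.MEM  -- pair
[1] i2  sub.ALU  -- RAW r0
[2] i3  ld.MEM  -- WAW r2
[3] i4&i5  or.ALU;sub.ALU  -- pair
[4] i6  and.ALU  -- RAW r4
[5] i7  mul.MUL  -- no-port MUL/MUL
[6] i8  mul.MUL  -- tail

ISSUED = 7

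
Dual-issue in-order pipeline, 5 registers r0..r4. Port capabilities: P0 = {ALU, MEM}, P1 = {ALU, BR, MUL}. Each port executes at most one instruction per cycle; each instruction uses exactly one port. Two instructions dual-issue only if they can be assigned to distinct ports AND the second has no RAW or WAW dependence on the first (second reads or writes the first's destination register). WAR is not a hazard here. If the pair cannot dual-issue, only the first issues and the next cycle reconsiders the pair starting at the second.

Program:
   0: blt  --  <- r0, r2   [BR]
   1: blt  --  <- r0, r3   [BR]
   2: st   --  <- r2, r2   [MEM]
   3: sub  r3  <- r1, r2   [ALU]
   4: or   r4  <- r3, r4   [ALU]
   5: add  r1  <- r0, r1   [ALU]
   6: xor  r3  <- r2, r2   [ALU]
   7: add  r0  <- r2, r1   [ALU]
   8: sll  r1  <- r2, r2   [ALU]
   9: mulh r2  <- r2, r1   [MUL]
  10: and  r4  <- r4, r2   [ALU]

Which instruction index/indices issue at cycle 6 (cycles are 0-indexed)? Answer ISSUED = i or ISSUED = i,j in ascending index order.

[0] i0  blt  -- no-port BR/BR
[1] i1&i2  blt+st  -- 2-wide
[2] i3  sub  -- RAW r3
[3] i4&i5  or+add  -- 2-wide
[4] i6&i7  xor+add  -- 2-wide
[5] i8  sll  -- RAW r1
[6] i9  mulh  -- RAW r2
[7] i10  and  -- tail

ISSUED = 9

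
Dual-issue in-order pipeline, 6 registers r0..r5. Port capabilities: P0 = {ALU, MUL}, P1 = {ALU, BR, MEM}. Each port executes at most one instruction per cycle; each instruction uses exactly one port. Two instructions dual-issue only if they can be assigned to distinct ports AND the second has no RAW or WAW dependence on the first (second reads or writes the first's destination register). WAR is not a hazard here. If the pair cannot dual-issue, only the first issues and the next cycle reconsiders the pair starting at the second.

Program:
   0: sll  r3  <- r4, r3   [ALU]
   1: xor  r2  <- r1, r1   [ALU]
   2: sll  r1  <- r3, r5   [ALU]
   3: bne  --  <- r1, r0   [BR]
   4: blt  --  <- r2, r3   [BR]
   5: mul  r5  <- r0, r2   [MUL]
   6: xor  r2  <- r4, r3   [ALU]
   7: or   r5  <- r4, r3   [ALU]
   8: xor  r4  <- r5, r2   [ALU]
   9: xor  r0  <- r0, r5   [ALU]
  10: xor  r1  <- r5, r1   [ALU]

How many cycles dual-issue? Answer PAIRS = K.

[0] i0&i1  sll+xor  -- 2-wide
[1] i2  sll  -- RAW r1
[2] i3  bne  -- no-port BR/BR
[3] i4&i5  blt+mul  -- 2-wide
[4] i6&i7  xor+or  -- 2-wide
[5] i8&i9  xor+xor  -- 2-wide
[6] i10  xor  -- tail

PAIRS = 4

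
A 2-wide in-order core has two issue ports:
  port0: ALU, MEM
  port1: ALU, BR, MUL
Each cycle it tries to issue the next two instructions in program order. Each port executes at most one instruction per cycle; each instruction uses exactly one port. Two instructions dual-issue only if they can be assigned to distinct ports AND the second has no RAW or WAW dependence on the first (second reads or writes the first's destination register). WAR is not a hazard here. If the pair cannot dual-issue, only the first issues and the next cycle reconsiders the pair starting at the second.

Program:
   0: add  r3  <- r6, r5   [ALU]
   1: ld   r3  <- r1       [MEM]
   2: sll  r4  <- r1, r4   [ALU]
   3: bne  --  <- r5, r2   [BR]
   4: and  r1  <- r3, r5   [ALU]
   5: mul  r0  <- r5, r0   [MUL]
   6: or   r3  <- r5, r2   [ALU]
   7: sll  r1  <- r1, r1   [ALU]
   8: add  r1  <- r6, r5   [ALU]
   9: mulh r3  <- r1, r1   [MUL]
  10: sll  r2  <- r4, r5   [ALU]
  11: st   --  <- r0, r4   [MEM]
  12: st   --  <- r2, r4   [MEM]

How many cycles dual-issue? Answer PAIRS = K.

PAIRS = 4

#0 head=0: add.ALU i0 WAW r3
#1 head=1: ld.MEM+sll.ALU i1/i2 dual
#2 head=3: bne.BR+and.ALU i3/i4 dual
#3 head=5: mul.MUL+or.ALU i5/i6 dual
#4 head=7: sll.ALU i7 WAW r1
#5 head=8: add.ALU i8 RAW r1
#6 head=9: mulh.MUL+sll.ALU i9/i10 dual
#7 head=11: st.MEM i11 no-port MEM/MEM
#8 head=12: st.MEM i12 tail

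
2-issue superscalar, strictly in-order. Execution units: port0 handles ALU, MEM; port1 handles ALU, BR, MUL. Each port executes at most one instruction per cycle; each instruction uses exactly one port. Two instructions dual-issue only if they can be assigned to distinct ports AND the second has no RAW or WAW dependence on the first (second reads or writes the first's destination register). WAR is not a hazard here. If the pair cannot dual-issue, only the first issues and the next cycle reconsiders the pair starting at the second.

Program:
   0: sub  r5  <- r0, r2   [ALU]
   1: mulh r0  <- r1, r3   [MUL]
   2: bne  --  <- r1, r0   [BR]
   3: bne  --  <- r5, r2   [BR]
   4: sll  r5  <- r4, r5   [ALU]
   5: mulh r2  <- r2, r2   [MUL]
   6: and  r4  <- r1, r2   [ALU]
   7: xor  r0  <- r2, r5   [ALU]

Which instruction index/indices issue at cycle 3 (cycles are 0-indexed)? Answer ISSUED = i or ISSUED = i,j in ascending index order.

ISSUED = 5

[0] i0,i1  sub.ALU+mulh.MUL  -- dual
[1] i2  bne.BR  -- no-port BR/BR
[2] i3,i4  bne.BR+sll.ALU  -- dual
[3] i5  mulh.MUL  -- RAW r2
[4] i6,i7  and.ALU+xor.ALU  -- dual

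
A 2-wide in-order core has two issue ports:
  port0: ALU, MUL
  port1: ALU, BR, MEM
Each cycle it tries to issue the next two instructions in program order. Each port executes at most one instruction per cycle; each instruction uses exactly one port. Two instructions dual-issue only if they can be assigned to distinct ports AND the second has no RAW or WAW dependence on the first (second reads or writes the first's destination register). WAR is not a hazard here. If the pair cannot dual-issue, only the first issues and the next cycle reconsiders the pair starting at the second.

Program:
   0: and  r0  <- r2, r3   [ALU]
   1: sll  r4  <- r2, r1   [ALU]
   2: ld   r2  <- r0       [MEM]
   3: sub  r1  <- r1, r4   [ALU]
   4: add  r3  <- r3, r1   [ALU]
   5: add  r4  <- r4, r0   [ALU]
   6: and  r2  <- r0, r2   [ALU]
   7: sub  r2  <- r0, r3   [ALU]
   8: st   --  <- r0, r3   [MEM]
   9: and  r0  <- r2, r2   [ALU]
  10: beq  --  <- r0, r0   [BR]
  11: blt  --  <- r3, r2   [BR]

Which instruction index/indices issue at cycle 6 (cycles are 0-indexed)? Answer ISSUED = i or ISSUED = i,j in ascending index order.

ISSUED = 10

  cy0 -> i0,i1 (and.ALU;sll.ALU) 2-wide
  cy1 -> i2,i3 (ld.MEM;sub.ALU) 2-wide
  cy2 -> i4,i5 (add.ALU;add.ALU) 2-wide
  cy3 -> i6 (and.ALU) WAW r2
  cy4 -> i7,i8 (sub.ALU;st.MEM) 2-wide
  cy5 -> i9 (and.ALU) RAW r0
  cy6 -> i10 (beq.BR) no-port BR/BR
  cy7 -> i11 (blt.BR) tail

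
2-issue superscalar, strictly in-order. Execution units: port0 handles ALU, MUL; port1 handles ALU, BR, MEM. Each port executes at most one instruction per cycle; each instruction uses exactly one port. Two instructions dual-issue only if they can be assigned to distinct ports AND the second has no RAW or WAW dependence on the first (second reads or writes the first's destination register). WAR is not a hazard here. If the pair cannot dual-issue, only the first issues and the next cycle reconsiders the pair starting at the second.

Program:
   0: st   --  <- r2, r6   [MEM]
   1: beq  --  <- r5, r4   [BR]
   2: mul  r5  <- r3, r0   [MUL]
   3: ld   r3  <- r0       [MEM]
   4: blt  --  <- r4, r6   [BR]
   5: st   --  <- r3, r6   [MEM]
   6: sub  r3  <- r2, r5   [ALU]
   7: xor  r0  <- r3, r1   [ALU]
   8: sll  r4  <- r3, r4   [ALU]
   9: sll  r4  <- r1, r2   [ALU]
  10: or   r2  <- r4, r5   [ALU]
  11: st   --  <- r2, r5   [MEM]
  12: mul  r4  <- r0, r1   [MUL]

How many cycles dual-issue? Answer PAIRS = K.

PAIRS = 4

#0 head=0: st.MEM i0 no-port MEM/BR
#1 head=1: beq.BR;mul.MUL i1&i2 2-wide
#2 head=3: ld.MEM i3 no-port MEM/BR
#3 head=4: blt.BR i4 no-port BR/MEM
#4 head=5: st.MEM;sub.ALU i5&i6 2-wide
#5 head=7: xor.ALU;sll.ALU i7&i8 2-wide
#6 head=9: sll.ALU i9 RAW r4
#7 head=10: or.ALU i10 RAW r2
#8 head=11: st.MEM;mul.MUL i11&i12 2-wide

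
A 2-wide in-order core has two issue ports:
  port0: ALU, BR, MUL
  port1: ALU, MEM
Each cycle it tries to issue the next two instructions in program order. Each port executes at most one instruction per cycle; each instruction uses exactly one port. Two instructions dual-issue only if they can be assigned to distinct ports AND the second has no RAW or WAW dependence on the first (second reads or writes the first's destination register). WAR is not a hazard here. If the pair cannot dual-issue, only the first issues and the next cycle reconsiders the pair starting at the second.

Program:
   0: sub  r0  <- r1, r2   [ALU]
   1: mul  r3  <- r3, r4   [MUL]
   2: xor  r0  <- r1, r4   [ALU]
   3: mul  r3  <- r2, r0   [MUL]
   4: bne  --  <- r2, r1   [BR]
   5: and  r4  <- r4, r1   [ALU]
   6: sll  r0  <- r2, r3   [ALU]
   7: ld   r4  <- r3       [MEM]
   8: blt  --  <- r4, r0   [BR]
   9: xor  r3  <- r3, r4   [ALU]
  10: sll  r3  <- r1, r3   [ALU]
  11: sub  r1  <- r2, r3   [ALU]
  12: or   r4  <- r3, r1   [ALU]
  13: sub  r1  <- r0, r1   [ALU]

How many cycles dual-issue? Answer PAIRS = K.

[0] i0+i1  sub.ALU mul.MUL  -- dual
[1] i2  xor.ALU  -- RAW r0
[2] i3  mul.MUL  -- no-port MUL/BR
[3] i4+i5  bne.BR and.ALU  -- dual
[4] i6+i7  sll.ALU ld.MEM  -- dual
[5] i8+i9  blt.BR xor.ALU  -- dual
[6] i10  sll.ALU  -- RAW r3
[7] i11  sub.ALU  -- RAW r1
[8] i12+i13  or.ALU sub.ALU  -- dual

PAIRS = 5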